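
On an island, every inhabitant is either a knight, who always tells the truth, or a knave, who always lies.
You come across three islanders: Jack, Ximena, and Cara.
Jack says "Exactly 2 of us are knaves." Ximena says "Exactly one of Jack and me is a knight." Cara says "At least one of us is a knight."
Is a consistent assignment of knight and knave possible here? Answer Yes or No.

One consistent assignment: Jack=knave, Ximena=knight, Cara=knight.

Yes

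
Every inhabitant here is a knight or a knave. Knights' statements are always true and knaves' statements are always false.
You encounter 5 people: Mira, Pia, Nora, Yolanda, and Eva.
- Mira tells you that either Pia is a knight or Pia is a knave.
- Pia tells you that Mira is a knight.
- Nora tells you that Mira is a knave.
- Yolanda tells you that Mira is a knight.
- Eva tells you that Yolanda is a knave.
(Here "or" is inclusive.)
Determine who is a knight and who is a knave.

Knights: Mira, Pia, and Yolanda. Knaves: Nora and Eva.

Mira (knight): "either Pia is a knight or Pia is a knave" — true. ✓
Pia (knight): "Mira is a knight" — true. ✓
Nora is a knave, so "Mira is a knave" must be false — and it is.
As a knight, Yolanda's statement "Mira is a knight" should be true; it is.
Eva is a knave, so "Yolanda is a knave" must be false — and it is.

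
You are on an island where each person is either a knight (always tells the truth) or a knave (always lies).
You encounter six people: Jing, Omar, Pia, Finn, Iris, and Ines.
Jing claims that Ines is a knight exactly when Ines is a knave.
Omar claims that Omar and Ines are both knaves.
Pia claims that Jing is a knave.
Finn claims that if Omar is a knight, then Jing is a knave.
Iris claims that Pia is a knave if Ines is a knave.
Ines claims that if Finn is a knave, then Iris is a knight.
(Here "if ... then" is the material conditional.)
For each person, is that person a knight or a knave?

Jing is a knave, Omar is a knave, Pia is a knight, Finn is a knight, Iris is a knight, and Ines is a knight.

Jing is a knave, and the claim "Ines is a knight exactly when Ines is a knave" is indeed False.
Since Omar is a knave, "Omar and Ines are both knaves" needs to be False, which holds.
Pia is a knight, so "Jing is a knave" must be True — and it is.
Since Finn is a knight, "if Omar is a knight, then Jing is a knave" needs to be True, which holds.
Iris is a knight, so "Pia is a knave if Ines is a knave" must be True — and it is.
Ines is a knight; "if Finn is a knave, then Iris is a knight" is True, as required.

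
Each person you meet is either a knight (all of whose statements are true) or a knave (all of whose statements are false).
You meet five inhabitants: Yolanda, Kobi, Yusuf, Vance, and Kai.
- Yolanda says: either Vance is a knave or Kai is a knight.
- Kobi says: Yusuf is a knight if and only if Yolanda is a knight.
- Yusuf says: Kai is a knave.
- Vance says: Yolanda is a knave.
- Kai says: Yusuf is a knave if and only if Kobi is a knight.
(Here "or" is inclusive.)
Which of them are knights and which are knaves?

Yolanda is a knight, Kobi is a knight, Yusuf is a knight, Vance is a knave, and Kai is a knave.

As a knight, Yolanda's statement "either Vance is a knave or Kai is a knight" should be True; it is.
As a knight, Kobi's statement "Yusuf is a knight if and only if Yolanda is a knight" should be True; it is.
Yusuf is a knight; "Kai is a knave" is True, as required.
Vance (knave): "Yolanda is a knave" — false. ✓
Since Kai is a knave, "Yusuf is a knave if and only if Kobi is a knight" needs to be false, which holds.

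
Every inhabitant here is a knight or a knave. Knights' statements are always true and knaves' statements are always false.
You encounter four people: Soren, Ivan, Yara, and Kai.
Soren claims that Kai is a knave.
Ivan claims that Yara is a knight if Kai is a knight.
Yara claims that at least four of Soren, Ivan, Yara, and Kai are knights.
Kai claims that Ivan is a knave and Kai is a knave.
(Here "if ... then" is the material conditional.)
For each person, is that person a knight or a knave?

Soren is a knight, Ivan is a knight, Yara is a knave, and Kai is a knave.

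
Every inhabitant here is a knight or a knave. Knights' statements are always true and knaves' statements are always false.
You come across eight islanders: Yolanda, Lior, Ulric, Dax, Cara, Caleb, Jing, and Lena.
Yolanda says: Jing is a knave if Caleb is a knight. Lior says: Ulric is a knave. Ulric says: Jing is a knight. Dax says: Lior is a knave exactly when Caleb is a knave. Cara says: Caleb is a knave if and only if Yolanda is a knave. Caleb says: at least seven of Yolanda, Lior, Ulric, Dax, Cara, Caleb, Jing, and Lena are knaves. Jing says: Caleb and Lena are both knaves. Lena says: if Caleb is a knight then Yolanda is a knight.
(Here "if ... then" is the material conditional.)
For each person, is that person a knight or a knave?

Yolanda is a knight, and the claim "Jing is a knave if Caleb is a knight" is indeed True.
Since Lior is a knight, "Ulric is a knave" needs to be True, which holds.
Ulric is a knave, so "Jing is a knight" must be false — and it is.
Since Dax is a knave, "Lior is a knave exactly when Caleb is a knave" needs to be false, which holds.
Cara is a knave, so "Caleb is a knave if and only if Yolanda is a knave" must be false — and it is.
Caleb is a knave; "at least seven of Yolanda, Lior, Ulric, Dax, Cara, Caleb, Jing, and Lena are knaves" is false, as required.
Since Jing is a knave, "Caleb and Lena are both knaves" needs to be false, which holds.
Lena is a knight; "if Caleb is a knight then Yolanda is a knight" is True, as required.

Yolanda is a knight, Lior is a knight, Ulric is a knave, Dax is a knave, Cara is a knave, Caleb is a knave, Jing is a knave, and Lena is a knight.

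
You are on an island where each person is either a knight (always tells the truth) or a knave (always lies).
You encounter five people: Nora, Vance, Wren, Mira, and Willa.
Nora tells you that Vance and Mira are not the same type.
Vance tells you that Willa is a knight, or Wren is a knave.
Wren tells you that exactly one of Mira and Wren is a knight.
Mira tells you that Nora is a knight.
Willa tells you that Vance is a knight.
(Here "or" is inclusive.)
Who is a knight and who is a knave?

As a knave, Nora's statement "Vance and Mira are not the same type" should be false; it is.
Vance is a knave, so "Willa is a knight, or Wren is a knave" must be false — and it is.
Wren is a knight, so "exactly one of Mira and Wren is a knight" must be true — and it is.
Mira is a knave; "Nora is a knight" is false, as required.
Willa is a knave, so "Vance is a knight" must be false — and it is.

Nora is a knave, Vance is a knave, Wren is a knight, Mira is a knave, and Willa is a knave.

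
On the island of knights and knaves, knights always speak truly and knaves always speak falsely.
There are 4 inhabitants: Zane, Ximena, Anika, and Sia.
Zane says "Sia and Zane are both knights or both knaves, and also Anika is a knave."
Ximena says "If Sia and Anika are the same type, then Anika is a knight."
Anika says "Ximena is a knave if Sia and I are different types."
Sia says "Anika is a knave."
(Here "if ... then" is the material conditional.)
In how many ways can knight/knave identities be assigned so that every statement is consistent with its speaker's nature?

Consistent assignments:
  Zane=knight, Ximena=knight, Anika=knave, Sia=knight
  Zane=knave, Ximena=knight, Anika=knave, Sia=knight

2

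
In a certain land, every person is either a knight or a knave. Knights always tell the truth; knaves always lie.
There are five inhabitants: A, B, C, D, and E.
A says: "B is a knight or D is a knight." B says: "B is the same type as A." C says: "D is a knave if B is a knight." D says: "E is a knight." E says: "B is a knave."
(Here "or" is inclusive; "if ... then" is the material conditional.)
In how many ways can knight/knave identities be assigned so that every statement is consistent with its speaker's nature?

Consistent assignments:
  A=knight, B=knight, C=knight, D=knave, E=knave
  A=knight, B=knave, C=knight, D=knight, E=knight

2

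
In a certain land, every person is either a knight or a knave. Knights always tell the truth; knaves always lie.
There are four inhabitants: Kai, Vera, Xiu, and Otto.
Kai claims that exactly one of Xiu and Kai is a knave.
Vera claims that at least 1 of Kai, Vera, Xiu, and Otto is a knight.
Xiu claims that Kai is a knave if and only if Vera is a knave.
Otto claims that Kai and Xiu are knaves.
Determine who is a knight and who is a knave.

Kai is a knave, Vera is a knight, Xiu is a knave, and Otto is a knight.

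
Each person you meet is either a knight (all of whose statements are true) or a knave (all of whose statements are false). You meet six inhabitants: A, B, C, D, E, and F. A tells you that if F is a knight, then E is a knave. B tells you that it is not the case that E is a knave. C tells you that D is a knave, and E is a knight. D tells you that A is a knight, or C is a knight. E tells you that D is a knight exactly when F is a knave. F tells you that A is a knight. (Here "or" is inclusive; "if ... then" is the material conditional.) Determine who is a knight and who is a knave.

A is a knight, B is a knave, C is a knave, D is a knight, E is a knave, and F is a knight.

As a knight, A's statement "if F is a knight, then E is a knave" should be True; it is.
B is a knave, and the claim "it is not the case that E is a knave" is indeed False.
Since C is a knave, "D is a knave, and E is a knight" needs to be False, which holds.
Since D is a knight, "A is a knight, or C is a knight" needs to be True, which holds.
E is a knave, and the claim "D is a knight exactly when F is a knave" is indeed False.
F (knight): "A is a knight" — True. ✓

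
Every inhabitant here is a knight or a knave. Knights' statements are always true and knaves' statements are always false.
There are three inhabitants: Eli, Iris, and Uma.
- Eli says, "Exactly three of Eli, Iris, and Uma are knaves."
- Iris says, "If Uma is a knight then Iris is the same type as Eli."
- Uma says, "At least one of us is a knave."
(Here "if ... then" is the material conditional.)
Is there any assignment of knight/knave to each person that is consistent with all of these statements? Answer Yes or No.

No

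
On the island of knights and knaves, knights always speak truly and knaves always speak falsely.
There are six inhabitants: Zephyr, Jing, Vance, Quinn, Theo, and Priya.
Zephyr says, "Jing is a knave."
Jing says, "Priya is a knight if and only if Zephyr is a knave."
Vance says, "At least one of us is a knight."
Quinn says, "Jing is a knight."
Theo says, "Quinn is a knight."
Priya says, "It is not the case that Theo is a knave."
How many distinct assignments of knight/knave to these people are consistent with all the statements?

Consistent assignments:
  Zephyr=knave, Jing=knight, Vance=knight, Quinn=knight, Theo=knight, Priya=knight

1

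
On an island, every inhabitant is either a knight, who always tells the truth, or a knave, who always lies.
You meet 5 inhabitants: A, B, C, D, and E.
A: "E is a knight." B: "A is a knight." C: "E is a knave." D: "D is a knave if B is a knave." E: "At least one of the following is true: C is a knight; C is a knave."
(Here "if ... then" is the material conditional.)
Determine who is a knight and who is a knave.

Knights: A, B, D, and E. Knaves: C.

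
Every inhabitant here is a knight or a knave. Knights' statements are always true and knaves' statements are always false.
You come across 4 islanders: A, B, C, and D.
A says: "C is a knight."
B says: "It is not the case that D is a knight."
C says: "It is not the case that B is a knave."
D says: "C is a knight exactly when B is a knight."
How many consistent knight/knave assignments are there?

1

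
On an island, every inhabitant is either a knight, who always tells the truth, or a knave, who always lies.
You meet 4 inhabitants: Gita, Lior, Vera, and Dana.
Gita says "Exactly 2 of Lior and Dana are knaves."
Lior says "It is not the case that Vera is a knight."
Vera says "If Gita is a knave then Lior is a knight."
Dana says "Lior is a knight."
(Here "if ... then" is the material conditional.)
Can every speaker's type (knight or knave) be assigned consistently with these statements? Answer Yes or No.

Yes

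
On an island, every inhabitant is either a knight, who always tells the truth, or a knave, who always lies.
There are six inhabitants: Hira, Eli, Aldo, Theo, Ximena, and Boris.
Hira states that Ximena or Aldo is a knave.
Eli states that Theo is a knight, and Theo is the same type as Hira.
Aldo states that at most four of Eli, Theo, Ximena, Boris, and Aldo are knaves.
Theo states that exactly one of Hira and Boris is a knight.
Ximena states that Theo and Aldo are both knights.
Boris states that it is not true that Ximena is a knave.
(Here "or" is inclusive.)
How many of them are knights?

4

The unique consistent assignment is Hira=knave, Eli=knave, Aldo=knight, Theo=knight, Ximena=knight, Boris=knight.
That has 4 knights.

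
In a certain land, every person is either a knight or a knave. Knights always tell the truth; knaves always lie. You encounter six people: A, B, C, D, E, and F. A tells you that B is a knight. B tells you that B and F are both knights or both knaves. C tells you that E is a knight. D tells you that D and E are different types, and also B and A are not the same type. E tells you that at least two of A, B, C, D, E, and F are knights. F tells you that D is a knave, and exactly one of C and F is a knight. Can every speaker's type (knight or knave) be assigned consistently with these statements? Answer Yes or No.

Yes

One consistent assignment: A=knave, B=knave, C=knave, D=knave, E=knave, F=knight.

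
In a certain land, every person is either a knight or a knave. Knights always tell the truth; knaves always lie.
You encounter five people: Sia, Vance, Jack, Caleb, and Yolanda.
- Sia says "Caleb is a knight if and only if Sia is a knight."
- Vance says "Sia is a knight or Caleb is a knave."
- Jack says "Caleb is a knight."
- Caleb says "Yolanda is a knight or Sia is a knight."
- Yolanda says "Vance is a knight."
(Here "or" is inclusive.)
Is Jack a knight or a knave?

Consistent assignments: {Sia=knight, Vance=knight, Jack=knight, Caleb=knight, Yolanda=knight}
In every consistent assignment, Jack is a knight.

Jack is a knight.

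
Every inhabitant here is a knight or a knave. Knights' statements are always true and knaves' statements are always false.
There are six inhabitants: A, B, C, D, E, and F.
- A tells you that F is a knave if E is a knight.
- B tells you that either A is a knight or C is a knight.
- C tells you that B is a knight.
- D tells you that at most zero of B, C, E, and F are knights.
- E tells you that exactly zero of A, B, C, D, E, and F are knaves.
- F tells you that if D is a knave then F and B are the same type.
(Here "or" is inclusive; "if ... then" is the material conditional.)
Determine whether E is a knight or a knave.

E is a knave.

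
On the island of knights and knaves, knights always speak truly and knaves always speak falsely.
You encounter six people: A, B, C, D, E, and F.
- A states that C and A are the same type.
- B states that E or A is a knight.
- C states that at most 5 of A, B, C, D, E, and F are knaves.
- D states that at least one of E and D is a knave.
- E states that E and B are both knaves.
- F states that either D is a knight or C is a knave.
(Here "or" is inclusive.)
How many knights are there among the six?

5

The unique consistent assignment is A=knight, B=knight, C=knight, D=knight, E=knave, F=knight.
That has 5 knights.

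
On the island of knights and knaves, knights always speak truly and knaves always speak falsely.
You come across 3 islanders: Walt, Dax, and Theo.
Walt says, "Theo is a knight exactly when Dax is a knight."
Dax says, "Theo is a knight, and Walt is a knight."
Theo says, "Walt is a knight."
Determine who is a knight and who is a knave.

Suppose Walt is a knave. Then Walt's statement "Theo is a knight exactly when Dax is a knight" would have to be false. Checking the 4 ways to assign the others, none is consistent with every speaker.
(For instance, with Dax=knight, Theo=knight, Walt's claim "Theo is a knight exactly when Dax is a knight" comes out true where it would need to be false.)
So Walt must be a knight, making "Theo is a knight exactly when Dax is a knight" true. Taking Walt=knight, Dax=knight, Theo=knight, each remaining statement checks out:
  Dax (knight): "Theo is a knight, and Walt is a knight" — true. ✓
  Theo (knight): "Walt is a knight" — true. ✓
This is the unique consistent assignment.

Walt is a knight, Dax is a knight, and Theo is a knight.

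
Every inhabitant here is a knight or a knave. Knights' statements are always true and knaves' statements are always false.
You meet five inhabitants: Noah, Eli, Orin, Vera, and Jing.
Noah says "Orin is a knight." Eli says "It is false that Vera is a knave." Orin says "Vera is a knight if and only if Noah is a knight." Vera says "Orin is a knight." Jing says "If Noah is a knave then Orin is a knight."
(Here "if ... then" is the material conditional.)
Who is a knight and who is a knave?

Knights: Noah, Eli, Orin, Vera, and Jing. Knaves: none.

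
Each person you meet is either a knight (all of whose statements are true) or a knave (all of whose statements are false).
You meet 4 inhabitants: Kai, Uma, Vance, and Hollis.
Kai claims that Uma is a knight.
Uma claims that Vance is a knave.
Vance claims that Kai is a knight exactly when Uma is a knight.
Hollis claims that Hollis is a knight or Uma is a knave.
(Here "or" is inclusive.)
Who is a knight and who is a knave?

Kai is a knave, Uma is a knave, Vance is a knight, and Hollis is a knight.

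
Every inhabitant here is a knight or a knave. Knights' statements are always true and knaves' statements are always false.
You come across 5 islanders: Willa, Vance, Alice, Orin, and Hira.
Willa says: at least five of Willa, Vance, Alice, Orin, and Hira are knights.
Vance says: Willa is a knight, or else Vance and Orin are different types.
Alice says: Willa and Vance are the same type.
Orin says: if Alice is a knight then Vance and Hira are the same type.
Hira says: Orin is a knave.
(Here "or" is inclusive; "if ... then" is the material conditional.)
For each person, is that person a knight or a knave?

Willa is a knave, and the claim "at least five of Willa, Vance, Alice, Orin, and Hira are knights" is indeed false.
Vance is a knave, so "Willa is a knight, or else Vance and Orin are different types" must be false — and it is.
Alice is a knight, and the claim "Willa and Vance are the same type" is indeed true.
Orin is a knave, and the claim "if Alice is a knight then Vance and Hira are the same type" is indeed false.
Hira (knight): "Orin is a knave" — true. ✓

Knights: Alice and Hira. Knaves: Willa, Vance, and Orin.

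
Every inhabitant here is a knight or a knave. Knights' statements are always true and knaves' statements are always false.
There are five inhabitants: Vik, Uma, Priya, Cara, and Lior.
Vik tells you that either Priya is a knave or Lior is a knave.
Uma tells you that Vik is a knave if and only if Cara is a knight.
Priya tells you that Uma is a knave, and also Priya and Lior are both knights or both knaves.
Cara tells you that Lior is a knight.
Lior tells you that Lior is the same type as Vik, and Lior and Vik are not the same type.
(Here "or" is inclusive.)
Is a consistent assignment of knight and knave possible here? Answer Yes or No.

Yes

One consistent assignment: Vik=knight, Uma=knight, Priya=knave, Cara=knave, Lior=knave.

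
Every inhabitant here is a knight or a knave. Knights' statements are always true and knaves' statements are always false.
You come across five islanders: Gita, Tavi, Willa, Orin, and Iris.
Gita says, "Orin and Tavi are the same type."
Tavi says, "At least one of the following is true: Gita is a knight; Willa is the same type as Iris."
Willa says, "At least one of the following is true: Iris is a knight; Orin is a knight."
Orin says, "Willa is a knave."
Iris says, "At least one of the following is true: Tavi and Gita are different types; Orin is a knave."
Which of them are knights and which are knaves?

Gita is a knave, and the claim "Orin and Tavi are the same type" is indeed false.
Tavi is a knight; "at least one of the following is true: Gita is a knight; Willa is the same type as Iris" is true, as required.
Willa (knight): "at least one of the following is true: Iris is a knight; Orin is a knight" — true. ✓
As a knave, Orin's statement "Willa is a knave" should be false; it is.
Iris is a knight; "at least one of the following is true: Tavi and Gita are different types; Orin is a knave" is true, as required.

Gita is a knave, Tavi is a knight, Willa is a knight, Orin is a knave, and Iris is a knight.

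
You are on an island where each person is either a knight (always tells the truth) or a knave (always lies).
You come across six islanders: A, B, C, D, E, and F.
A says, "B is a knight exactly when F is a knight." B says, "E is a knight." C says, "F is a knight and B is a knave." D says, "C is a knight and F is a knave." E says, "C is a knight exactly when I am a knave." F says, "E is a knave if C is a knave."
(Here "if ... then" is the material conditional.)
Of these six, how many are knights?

2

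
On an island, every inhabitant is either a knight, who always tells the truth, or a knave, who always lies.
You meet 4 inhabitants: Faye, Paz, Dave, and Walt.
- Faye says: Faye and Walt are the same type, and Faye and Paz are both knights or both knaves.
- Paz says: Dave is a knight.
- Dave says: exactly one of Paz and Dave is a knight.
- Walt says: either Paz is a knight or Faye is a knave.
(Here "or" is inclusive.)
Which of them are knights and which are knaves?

Since Faye is a knave, "Faye and Walt are the same type, and Faye and Paz are both knights or both knaves" needs to be false, which holds.
As a knave, Paz's statement "Dave is a knight" should be false; it is.
Dave is a knave, so "exactly one of Paz and Dave is a knight" must be false — and it is.
Walt is a knight, and the claim "either Paz is a knight or Faye is a knave" is indeed true.

Knights: Walt. Knaves: Faye, Paz, and Dave.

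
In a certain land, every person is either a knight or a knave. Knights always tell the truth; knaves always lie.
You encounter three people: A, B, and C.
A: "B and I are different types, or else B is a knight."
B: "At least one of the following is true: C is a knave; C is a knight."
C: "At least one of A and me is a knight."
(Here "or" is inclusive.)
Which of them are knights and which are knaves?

A is a knight; "B and I are different types, or else B is a knight" is true, as required.
B is a knight; "at least one of the following is true: C is a knave; C is a knight" is true, as required.
C is a knight, and the claim "at least one of A and me is a knight" is indeed true.

Knights: A, B, and C. Knaves: none.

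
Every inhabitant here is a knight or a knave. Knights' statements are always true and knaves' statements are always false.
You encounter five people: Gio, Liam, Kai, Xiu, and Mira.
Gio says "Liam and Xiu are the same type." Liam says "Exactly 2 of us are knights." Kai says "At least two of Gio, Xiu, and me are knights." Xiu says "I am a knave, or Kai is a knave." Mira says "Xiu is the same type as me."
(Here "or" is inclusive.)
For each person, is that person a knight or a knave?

Gio (knave): "Liam and Xiu are the same type" — false. ✓
Liam is a knave, so "exactly 2 of us are knights" must be false — and it is.
Since Kai is a knave, "at least two of Gio, Xiu, and me are knights" needs to be false, which holds.
Xiu is a knight; "I am a knave, or Kai is a knave" is true, as required.
Since Mira is a knave, "Xiu is the same type as me" needs to be false, which holds.

Gio is a knave, Liam is a knave, Kai is a knave, Xiu is a knight, and Mira is a knave.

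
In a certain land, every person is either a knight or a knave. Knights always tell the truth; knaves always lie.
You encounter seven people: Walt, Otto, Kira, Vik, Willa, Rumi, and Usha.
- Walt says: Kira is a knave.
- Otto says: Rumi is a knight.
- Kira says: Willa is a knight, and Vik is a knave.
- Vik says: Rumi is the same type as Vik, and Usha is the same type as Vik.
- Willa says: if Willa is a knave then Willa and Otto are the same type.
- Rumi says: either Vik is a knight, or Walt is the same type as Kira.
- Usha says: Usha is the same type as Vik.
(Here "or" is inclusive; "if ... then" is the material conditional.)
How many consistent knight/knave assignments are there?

Consistent assignments:
  Walt=knight, Otto=knight, Kira=knave, Vik=knight, Willa=knight, Rumi=knight, Usha=knight
  Walt=knight, Otto=knight, Kira=knave, Vik=knight, Willa=knave, Rumi=knight, Usha=knight

2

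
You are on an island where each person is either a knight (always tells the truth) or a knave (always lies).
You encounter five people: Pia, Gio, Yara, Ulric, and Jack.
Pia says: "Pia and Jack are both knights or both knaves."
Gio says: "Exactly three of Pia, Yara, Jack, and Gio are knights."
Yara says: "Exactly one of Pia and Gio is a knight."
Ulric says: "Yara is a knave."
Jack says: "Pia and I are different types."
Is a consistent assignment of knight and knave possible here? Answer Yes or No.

Yes

One consistent assignment: Pia=knave, Gio=knight, Yara=knight, Ulric=knave, Jack=knight.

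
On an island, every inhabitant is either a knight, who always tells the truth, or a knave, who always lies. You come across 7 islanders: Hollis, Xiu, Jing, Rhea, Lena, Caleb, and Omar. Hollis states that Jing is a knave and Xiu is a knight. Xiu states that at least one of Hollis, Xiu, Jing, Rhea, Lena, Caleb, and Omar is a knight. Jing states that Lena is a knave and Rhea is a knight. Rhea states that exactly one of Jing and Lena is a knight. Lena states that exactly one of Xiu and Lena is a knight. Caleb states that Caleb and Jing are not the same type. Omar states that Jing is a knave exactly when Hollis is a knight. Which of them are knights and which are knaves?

Hollis is a knave, Xiu is a knave, Jing is a knave, Rhea is a knave, Lena is a knave, Caleb is a knave, and Omar is a knave.

Hollis is a knave, so "Jing is a knave and Xiu is a knight" must be false — and it is.
Since Xiu is a knave, "at least one of Hollis, Xiu, Jing, Rhea, Lena, Caleb, and Omar is a knight" needs to be false, which holds.
As a knave, Jing's statement "Lena is a knave and Rhea is a knight" should be false; it is.
Rhea (knave): "exactly one of Jing and Lena is a knight" — false. ✓
Since Lena is a knave, "exactly one of Xiu and Lena is a knight" needs to be false, which holds.
Caleb is a knave; "Caleb and Jing are not the same type" is false, as required.
Omar (knave): "Jing is a knave exactly when Hollis is a knight" — false. ✓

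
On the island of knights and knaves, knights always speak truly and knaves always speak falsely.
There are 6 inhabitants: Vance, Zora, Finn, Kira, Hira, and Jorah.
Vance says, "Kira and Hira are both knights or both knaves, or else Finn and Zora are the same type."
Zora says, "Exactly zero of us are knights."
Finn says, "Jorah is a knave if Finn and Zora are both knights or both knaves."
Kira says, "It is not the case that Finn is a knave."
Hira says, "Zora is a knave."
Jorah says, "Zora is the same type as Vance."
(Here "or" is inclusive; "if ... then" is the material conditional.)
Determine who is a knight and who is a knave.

As a knight, Vance's statement "Kira and Hira are both knights or both knaves, or else Finn and Zora are the same type" should be True; it is.
Zora is a knave; "exactly zero of us are knights" is False, as required.
Finn is a knight, and the claim "Jorah is a knave if Finn and Zora are both knights or both knaves" is indeed True.
Kira is a knight; "it is not the case that Finn is a knave" is True, as required.
Hira is a knight, so "Zora is a knave" must be True — and it is.
As a knave, Jorah's statement "Zora is the same type as Vance" should be False; it is.

Vance is a knight, Zora is a knave, Finn is a knight, Kira is a knight, Hira is a knight, and Jorah is a knave.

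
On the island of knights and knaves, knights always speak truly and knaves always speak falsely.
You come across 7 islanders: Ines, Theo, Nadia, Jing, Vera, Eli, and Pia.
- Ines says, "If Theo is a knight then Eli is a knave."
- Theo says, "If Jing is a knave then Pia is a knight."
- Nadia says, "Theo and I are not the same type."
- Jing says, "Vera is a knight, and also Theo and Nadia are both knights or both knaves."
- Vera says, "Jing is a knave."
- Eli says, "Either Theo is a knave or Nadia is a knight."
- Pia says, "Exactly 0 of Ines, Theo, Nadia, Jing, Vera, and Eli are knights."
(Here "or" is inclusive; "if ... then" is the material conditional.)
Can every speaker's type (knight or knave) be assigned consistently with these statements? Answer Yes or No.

One consistent assignment: Ines=knight, Theo=knave, Nadia=knight, Jing=knave, Vera=knight, Eli=knight, Pia=knave.

Yes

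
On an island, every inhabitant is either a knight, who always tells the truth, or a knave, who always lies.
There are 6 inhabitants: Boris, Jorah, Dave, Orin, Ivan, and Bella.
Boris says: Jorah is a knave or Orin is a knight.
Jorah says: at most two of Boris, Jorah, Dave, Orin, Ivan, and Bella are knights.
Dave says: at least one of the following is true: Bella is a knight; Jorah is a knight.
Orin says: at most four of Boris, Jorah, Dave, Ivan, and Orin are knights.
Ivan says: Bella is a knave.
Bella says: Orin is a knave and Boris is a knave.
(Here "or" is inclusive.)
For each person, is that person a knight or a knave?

Knights: Boris, Orin, and Ivan. Knaves: Jorah, Dave, and Bella.

Boris is a knight, so "Jorah is a knave or Orin is a knight" must be True — and it is.
Jorah is a knave, and the claim "at most two of Boris, Jorah, Dave, Orin, Ivan, and Bella are knights" is indeed False.
Dave is a knave, and the claim "at least one of the following is true: Bella is a knight; Jorah is a knight" is indeed False.
As a knight, Orin's statement "at most four of Boris, Jorah, Dave, Ivan, and Orin are knights" should be True; it is.
Ivan is a knight, so "Bella is a knave" must be True — and it is.
Bella is a knave, so "Orin is a knave and Boris is a knave" must be False — and it is.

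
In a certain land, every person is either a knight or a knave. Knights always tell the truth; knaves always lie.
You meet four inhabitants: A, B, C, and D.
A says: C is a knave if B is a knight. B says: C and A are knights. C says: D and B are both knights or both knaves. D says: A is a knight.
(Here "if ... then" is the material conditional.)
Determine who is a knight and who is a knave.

A is a knight, B is a knave, C is a knave, and D is a knight.

As a knight, A's statement "C is a knave if B is a knight" should be true; it is.
As a knave, B's statement "C and A are knights" should be false; it is.
C is a knave, so "D and B are both knights or both knaves" must be false — and it is.
Since D is a knight, "A is a knight" needs to be true, which holds.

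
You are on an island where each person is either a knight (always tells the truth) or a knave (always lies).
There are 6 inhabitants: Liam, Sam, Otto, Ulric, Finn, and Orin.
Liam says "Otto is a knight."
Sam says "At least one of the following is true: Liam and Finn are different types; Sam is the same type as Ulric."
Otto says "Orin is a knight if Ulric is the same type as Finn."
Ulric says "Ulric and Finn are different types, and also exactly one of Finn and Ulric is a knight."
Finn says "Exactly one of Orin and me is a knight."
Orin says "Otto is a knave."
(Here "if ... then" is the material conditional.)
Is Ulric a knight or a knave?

Ulric is a knight.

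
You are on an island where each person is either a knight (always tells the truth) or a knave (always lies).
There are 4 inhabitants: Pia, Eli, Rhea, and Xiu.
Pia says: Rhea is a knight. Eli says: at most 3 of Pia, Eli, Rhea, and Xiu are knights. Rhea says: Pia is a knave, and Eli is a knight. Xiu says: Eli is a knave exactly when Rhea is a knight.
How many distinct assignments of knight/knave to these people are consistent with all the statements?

0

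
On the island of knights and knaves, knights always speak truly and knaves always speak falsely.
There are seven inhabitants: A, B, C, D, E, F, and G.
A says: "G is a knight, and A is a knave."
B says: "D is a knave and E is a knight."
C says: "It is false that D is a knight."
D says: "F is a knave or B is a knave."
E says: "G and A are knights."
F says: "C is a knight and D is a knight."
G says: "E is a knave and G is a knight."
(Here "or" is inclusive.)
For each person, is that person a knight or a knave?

Since A is a knave, "G is a knight, and A is a knave" needs to be False, which holds.
Since B is a knave, "D is a knave and E is a knight" needs to be False, which holds.
C is a knave, and the claim "it is false that D is a knight" is indeed False.
D (knight): "F is a knave or B is a knave" — True. ✓
As a knave, E's statement "G and A are knights" should be False; it is.
Since F is a knave, "C is a knight and D is a knight" needs to be False, which holds.
As a knave, G's statement "E is a knave and G is a knight" should be False; it is.

Knights: D. Knaves: A, B, C, E, F, and G.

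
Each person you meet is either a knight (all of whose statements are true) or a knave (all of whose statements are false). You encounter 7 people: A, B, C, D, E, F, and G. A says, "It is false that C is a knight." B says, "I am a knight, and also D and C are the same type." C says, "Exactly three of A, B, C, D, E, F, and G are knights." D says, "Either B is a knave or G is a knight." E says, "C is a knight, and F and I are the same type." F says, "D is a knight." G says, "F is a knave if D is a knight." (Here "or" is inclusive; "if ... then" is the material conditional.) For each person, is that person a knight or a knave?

A is a knave; "it is false that C is a knight" is False, as required.
B is a knave; "I am a knight, and also D and C are the same type" is False, as required.
C is a knight, so "exactly three of A, B, C, D, E, F, and G are knights" must be true — and it is.
As a knight, D's statement "either B is a knave or G is a knight" should be true; it is.
As a knave, E's statement "C is a knight, and F and I are the same type" should be False; it is.
F (knight): "D is a knight" — true. ✓
G is a knave, and the claim "F is a knave if D is a knight" is indeed False.

A is a knave, B is a knave, C is a knight, D is a knight, E is a knave, F is a knight, and G is a knave.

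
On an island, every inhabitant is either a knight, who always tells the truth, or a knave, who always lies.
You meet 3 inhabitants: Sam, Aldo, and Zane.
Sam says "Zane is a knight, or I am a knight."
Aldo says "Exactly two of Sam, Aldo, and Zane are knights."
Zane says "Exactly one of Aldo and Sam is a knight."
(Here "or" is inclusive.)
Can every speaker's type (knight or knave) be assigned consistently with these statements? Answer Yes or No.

One consistent assignment: Sam=knight, Aldo=knight, Zane=knave.

Yes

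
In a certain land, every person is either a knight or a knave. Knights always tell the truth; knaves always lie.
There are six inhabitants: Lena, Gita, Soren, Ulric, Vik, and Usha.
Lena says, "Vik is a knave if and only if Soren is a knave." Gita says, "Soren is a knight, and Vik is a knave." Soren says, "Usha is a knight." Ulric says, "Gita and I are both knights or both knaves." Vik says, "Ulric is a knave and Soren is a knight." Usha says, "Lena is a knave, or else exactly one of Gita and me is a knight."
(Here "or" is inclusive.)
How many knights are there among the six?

The unique consistent assignment is Lena=knave, Gita=knight, Soren=knight, Ulric=knight, Vik=knave, Usha=knight.
That has 4 knights.

4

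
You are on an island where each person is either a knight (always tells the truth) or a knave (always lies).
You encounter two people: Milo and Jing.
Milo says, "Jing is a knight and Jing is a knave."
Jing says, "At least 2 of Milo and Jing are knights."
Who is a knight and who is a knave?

Knights: none. Knaves: Milo and Jing.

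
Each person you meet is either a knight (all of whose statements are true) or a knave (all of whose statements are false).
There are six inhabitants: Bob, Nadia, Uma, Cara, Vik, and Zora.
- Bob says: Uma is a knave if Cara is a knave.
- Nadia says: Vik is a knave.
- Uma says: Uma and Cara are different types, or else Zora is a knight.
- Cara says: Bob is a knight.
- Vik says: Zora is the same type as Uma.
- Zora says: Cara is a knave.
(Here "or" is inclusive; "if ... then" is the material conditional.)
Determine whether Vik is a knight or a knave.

Vik is a knight.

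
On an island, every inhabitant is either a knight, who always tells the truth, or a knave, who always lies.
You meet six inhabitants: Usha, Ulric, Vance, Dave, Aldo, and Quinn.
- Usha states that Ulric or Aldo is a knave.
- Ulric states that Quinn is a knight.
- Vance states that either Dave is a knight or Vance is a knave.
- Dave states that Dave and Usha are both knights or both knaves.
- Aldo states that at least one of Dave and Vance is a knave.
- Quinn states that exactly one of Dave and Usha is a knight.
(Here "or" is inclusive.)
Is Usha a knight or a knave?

Consistent assignments: {Usha=knight, Ulric=knave, Vance=knight, Dave=knight, Aldo=knave, Quinn=knave}
In every consistent assignment, Usha is a knight.

Usha is a knight.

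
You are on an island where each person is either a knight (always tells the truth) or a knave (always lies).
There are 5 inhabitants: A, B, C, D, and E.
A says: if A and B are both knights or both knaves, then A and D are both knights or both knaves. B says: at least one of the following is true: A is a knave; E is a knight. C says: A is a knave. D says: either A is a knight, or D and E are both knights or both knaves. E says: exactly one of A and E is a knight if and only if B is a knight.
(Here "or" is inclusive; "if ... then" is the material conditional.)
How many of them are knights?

The unique consistent assignment is A=knight, B=knave, C=knave, D=knight, E=knave.
That has 2 knights.

2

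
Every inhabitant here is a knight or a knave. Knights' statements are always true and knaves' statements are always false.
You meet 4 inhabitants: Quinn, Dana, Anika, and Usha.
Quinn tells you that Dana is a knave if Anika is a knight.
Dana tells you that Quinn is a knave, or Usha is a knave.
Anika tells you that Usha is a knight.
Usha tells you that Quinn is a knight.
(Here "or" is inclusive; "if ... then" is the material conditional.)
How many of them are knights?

The unique consistent assignment is Quinn=knight, Dana=knave, Anika=knight, Usha=knight.
That has 3 knights.

3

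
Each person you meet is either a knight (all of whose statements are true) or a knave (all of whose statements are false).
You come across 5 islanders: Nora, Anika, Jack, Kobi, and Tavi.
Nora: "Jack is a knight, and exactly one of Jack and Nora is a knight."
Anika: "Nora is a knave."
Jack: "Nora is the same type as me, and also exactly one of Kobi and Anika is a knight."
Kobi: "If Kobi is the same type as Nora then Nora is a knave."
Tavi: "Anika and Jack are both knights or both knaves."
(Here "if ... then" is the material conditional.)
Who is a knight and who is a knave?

Nora is a knave, Anika is a knight, Jack is a knave, Kobi is a knight, and Tavi is a knave.

Suppose Nora is a knight. Then Nora's statement "Jack is a knight, and exactly one of Jack and Nora is a knight" would have to be true. Checking the 16 ways to assign the others, none is consistent with every speaker.
(For instance, with Anika=knight, Jack=knave, Kobi=knight, Tavi=knave, Nora's claim "Jack is a knight, and exactly one of Jack and Nora is a knight" comes out false where it would need to be true.)
So Nora must be a knave, making "Jack is a knight, and exactly one of Jack and Nora is a knight" false. Taking Nora=knave, Anika=knight, Jack=knave, Kobi=knight, Tavi=knave, each remaining statement checks out:
  Anika (knight): "Nora is a knave" — true. ✓
  Jack (knave): "Nora is the same type as me, and also exactly one of Kobi and Anika is a knight" — false. ✓
  Kobi (knight): "if Kobi is the same type as Nora then Nora is a knave" — true. ✓
  Tavi (knave): "Anika and Jack are both knights or both knaves" — false. ✓
This is the unique consistent assignment.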